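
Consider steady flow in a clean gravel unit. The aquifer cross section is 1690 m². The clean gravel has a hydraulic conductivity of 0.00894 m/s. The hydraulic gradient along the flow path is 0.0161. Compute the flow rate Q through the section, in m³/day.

21000

Convert K: 0.00894 m/s × 86400 = 772.4 m/day.
Hydraulic gradient i = 0.0161.
Darcy's law: Q = K · A · i = 772.4 × 1690 × 0.01610 = 21017 m³/day.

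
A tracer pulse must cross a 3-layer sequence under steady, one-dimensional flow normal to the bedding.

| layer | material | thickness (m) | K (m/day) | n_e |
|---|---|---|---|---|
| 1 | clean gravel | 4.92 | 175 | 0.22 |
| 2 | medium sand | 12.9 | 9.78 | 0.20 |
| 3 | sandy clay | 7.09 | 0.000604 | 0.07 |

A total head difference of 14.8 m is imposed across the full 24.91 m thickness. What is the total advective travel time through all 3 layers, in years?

With flow normal to the layers, continuity requires the same specific discharge q through every layer.
Σ(b_i/K_i) = 4.92/175 + 12.9/9.78 + 7.09/0.000604 = 11740 d.
q = Δh / Σ(b_i/K_i) = 14.8 / 11740 = 0.001261 m/day.
In each layer the seepage velocity is v_i = q/n_i, so the layer transit time is t_i = b_i·n_i / q:
  layer 1 (clean gravel): t_1 = 4.92 × 0.22 / 0.001261 = 858.6 d
  layer 2 (medium sand): t_2 = 12.9 × 0.20 / 0.001261 = 2047 d
  layer 3 (sandy clay): t_3 = 7.09 × 0.07 / 0.001261 = 393.7 d
Total t = Σ t_i = 3299 days = 9.032 years.

9.03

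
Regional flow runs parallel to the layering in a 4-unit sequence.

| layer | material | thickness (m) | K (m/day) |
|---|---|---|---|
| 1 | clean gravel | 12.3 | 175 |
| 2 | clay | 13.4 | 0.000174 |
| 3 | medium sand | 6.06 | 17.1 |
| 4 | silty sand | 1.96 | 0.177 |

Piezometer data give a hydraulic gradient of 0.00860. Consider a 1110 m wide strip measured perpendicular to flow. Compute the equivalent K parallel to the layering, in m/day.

Flow is parallel to layering, so each bed carries its own Darcy discharge and the transmissivities add.
Σ(K_i·b_i) = 175×12.3 + 0.000174×13.4 + 17.1×6.06 + 0.177×1.96 = 2256 m²/day.
Total thickness b = 33.72 m, so K_eq = Σ(K_i·b_i)/b = 66.92 m/day.

66.9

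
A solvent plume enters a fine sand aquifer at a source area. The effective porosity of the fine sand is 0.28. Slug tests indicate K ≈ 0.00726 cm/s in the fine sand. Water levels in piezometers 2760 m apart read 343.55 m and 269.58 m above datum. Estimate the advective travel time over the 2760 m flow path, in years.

Convert K: 0.00726 cm/s × 864 = 6.273 m/day.
Hydraulic gradient i = (343.55 − 269.58) / 2760 = 73.97 / 2760 = 0.02680.
Darcy flux q = K · i = 6.273 × 0.02680 = 0.1681 m/day.
Seepage velocity v = q / n_e = 0.1681 / 0.28 = 0.6004 m/day.
Travel time t = L / v = 2760 / 0.6004 = 4597 days = 12.59 years.

12.6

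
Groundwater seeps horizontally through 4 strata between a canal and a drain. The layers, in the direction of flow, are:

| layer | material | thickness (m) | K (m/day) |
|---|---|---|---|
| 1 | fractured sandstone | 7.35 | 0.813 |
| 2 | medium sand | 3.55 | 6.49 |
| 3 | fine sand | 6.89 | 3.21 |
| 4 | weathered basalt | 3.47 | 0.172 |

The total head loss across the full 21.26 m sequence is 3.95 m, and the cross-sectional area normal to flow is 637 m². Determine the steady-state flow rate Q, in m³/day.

Flow is perpendicular to layering, so the layers act in series and the equivalent K is the thickness-weighted harmonic mean.
Total thickness L = 7.35 + 3.55 + 6.89 + 3.47 = 21.26 m.
Σ(b_i/K_i) = 7.35/0.813 + 3.55/6.49 + 6.89/3.21 + 3.47/0.172 = 31.91 d.
K_eq = L / Σ(b_i/K_i) = 21.26 / 31.91 = 0.6663 m/day.
Q = K_eq · A · (Δh/L) = 0.6663 × 637 × (3.95/21.26) = 78.86 m³/day.

78.9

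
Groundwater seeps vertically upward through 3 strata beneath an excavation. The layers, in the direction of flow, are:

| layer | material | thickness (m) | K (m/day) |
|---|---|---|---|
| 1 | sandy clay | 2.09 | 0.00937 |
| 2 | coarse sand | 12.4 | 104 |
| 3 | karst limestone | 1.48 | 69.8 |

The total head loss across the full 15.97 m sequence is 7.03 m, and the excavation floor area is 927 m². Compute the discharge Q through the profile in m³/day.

Flow is perpendicular to layering, so the layers act in series and the equivalent K is the thickness-weighted harmonic mean.
Total thickness L = 2.09 + 12.4 + 1.48 = 15.97 m.
Σ(b_i/K_i) = 2.09/0.00937 + 12.4/104 + 1.48/69.8 = 223.2 d.
K_eq = L / Σ(b_i/K_i) = 15.97 / 223.2 = 0.07155 m/day.
Q = K_eq · A · (Δh/L) = 0.07155 × 927 × (7.03/15.97) = 29.20 m³/day.

29.2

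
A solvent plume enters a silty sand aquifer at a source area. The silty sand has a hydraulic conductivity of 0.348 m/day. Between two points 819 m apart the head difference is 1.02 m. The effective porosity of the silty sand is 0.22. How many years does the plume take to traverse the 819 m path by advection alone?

Hydraulic gradient i = Δh / L = 1.02 / 819 = 0.001245.
Darcy flux q = K · i = 0.3480 × 0.001245 = 0.0004334 m/day.
Seepage velocity v = q / n_e = 0.0004334 / 0.22 = 0.001970 m/day.
Travel time t = L / v = 819 / 0.001970 = 4.157e+05 days = 1138 years.

1140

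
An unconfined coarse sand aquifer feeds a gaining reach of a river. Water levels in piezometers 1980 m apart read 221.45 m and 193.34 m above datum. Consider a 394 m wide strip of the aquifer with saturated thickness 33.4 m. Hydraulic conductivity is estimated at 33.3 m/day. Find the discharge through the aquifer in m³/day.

Cross-sectional area A = 394 × 33.4 = 13160 m².
Hydraulic gradient i = (221.45 − 193.34) / 1980 = 28.11 / 1980 = 0.01420.
Darcy's law: Q = K · A · i = 33.30 × 13160 × 0.01420 = 6221 m³/day.

6220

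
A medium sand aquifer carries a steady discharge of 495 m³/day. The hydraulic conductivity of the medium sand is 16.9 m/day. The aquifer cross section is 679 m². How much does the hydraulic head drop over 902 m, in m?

From Q = K·A·i, i = Q / (K·A) = 495 / (16.90 × 679.0) = 0.04314.
Head loss Δh = i · L = 0.04314 × 902 = 38.91 m.

38.9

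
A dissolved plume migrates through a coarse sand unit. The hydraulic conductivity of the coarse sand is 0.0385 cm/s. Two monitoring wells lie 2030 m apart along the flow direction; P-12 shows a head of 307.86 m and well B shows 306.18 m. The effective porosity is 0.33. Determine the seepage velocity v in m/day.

Convert K: 0.0385 cm/s × 864 = 33.26 m/day.
Hydraulic gradient i = (307.86 − 306.18) / 2030 = 1.68 / 2030 = 0.0008276.
Darcy flux q = K · i = 33.26 × 0.0008276 = 0.02753 m/day.
Seepage velocity v = q / n_e = 0.02753 / 0.33 = 0.08342 m/day.

0.0834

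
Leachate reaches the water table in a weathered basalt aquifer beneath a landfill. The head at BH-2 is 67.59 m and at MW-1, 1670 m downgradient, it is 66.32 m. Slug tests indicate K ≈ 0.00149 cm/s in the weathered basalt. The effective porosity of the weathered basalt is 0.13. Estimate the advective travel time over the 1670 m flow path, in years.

607

Convert K: 0.00149 cm/s × 864 = 1.287 m/day.
Hydraulic gradient i = (67.59 − 66.32) / 1670 = 1.27 / 1670 = 0.0007605.
Darcy flux q = K · i = 1.287 × 0.0007605 = 0.0009790 m/day.
Seepage velocity v = q / n_e = 0.0009790 / 0.13 = 0.007531 m/day.
Travel time t = L / v = 1670 / 0.007531 = 2.218e+05 days = 607.1 years.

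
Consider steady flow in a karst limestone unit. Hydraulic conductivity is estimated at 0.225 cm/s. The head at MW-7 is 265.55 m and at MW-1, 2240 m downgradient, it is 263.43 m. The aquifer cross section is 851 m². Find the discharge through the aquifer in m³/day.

157

Convert K: 0.225 cm/s × 864 = 194.4 m/day.
Hydraulic gradient i = (265.55 − 263.43) / 2240 = 2.12 / 2240 = 0.0009464.
Darcy's law: Q = K · A · i = 194.4 × 851.0 × 0.0009464 = 156.6 m³/day.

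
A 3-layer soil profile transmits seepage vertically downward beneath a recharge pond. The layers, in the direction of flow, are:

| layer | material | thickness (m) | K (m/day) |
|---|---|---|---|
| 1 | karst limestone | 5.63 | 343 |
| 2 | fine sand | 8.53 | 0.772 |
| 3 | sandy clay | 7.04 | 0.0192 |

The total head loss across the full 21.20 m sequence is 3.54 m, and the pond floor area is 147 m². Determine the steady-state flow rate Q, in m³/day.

Flow is perpendicular to layering, so the layers act in series and the equivalent K is the thickness-weighted harmonic mean.
Total thickness L = 5.63 + 8.53 + 7.04 = 21.20 m.
Σ(b_i/K_i) = 5.63/343 + 8.53/0.772 + 7.04/0.0192 = 377.7 d.
K_eq = L / Σ(b_i/K_i) = 21.20 / 377.7 = 0.05612 m/day.
Q = K_eq · A · (Δh/L) = 0.05612 × 147 × (3.54/21.20) = 1.378 m³/day.

1.38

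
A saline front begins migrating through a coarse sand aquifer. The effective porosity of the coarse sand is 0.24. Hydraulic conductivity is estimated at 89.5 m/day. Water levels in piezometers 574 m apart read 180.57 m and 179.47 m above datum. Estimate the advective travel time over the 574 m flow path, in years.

2.20

Hydraulic gradient i = (180.57 − 179.47) / 574 = 1.1 / 574 = 0.001916.
Darcy flux q = K · i = 89.50 × 0.001916 = 0.1715 m/day.
Seepage velocity v = q / n_e = 0.1715 / 0.24 = 0.7146 m/day.
Travel time t = L / v = 574 / 0.7146 = 803.2 days = 2.199 years.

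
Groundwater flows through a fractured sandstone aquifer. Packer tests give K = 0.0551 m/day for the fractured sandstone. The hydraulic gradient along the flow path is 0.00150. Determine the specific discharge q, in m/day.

Hydraulic gradient i = 0.00150.
Specific discharge q = K · i = 0.05510 × 0.001500 = 8.265e-05 m/day.

8.27e-05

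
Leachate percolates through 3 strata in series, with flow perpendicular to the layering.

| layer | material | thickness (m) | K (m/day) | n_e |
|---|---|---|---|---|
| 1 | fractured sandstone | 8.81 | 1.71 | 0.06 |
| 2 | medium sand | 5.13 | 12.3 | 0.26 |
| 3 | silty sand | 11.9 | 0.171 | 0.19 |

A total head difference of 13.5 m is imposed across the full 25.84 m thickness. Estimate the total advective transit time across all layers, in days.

23.0

With flow normal to the layers, continuity requires the same specific discharge q through every layer.
Σ(b_i/K_i) = 8.81/1.71 + 5.13/12.3 + 11.9/0.171 = 75.16 d.
q = Δh / Σ(b_i/K_i) = 13.5 / 75.16 = 0.1796 m/day.
In each layer the seepage velocity is v_i = q/n_i, so the layer transit time is t_i = b_i·n_i / q:
  layer 1 (fractured sandstone): t_1 = 8.81 × 0.06 / 0.1796 = 2.943 d
  layer 2 (medium sand): t_2 = 5.13 × 0.26 / 0.1796 = 7.426 d
  layer 3 (silty sand): t_3 = 11.9 × 0.19 / 0.1796 = 12.59 d
Total t = Σ t_i = 22.96 days.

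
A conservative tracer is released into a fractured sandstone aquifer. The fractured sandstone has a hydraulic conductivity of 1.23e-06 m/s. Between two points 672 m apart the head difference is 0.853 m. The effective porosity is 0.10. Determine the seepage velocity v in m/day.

Convert K: 1.23e-06 m/s × 86400 = 0.1063 m/day.
Hydraulic gradient i = Δh / L = 0.853 / 672 = 0.001269.
Darcy flux q = K · i = 0.1063 × 0.001269 = 0.0001349 m/day.
Seepage velocity v = q / n_e = 0.0001349 / 0.10 = 0.001349 m/day.

0.00135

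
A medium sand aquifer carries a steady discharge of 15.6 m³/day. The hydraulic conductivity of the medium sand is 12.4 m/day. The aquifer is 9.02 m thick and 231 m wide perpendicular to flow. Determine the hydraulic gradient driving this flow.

0.000604

Cross-sectional area A = 231 × 9.02 = 2084 m².
From Q = K·A·i, i = Q / (K·A) = 15.6 / (12.40 × 2084) = 0.0006038.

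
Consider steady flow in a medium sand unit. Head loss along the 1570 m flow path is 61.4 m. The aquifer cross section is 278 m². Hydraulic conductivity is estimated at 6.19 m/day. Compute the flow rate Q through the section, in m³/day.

Hydraulic gradient i = Δh / L = 61.4 / 1570 = 0.03911.
Darcy's law: Q = K · A · i = 6.190 × 278.0 × 0.03911 = 67.30 m³/day.

67.3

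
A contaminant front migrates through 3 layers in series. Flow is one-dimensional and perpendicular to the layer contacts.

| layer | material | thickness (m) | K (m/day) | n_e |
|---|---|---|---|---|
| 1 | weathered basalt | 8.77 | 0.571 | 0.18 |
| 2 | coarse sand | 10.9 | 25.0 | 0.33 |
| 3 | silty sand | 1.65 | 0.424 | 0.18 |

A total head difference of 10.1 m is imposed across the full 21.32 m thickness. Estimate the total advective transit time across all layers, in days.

With flow normal to the layers, continuity requires the same specific discharge q through every layer.
Σ(b_i/K_i) = 8.77/0.571 + 10.9/25.0 + 1.65/0.424 = 19.69 d.
q = Δh / Σ(b_i/K_i) = 10.1 / 19.69 = 0.5130 m/day.
In each layer the seepage velocity is v_i = q/n_i, so the layer transit time is t_i = b_i·n_i / q:
  layer 1 (weathered basalt): t_1 = 8.77 × 0.18 / 0.5130 = 3.077 d
  layer 2 (coarse sand): t_2 = 10.9 × 0.33 / 0.5130 = 7.011 d
  layer 3 (silty sand): t_3 = 1.65 × 0.18 / 0.5130 = 0.5789 d
Total t = Σ t_i = 10.67 days.

10.7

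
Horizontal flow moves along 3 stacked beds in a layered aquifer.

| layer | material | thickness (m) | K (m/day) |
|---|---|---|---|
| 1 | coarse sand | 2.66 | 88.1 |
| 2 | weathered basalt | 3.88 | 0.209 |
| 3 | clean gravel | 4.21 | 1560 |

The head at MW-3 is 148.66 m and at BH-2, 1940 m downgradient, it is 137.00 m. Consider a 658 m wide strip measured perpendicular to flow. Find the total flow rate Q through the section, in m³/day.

26900

Flow is parallel to layering, so each bed carries its own Darcy discharge and the transmissivities add.
Σ(K_i·b_i) = 88.1×2.66 + 0.209×3.88 + 1560×4.21 = 6803 m²/day.
Hydraulic gradient i = (148.66 − 137.00) / 1940 = 11.66 / 1940 = 0.006010.
Q = Σ(K_i·b_i) · W · i = 6803 × 658 × 0.006010 = 26903 m³/day.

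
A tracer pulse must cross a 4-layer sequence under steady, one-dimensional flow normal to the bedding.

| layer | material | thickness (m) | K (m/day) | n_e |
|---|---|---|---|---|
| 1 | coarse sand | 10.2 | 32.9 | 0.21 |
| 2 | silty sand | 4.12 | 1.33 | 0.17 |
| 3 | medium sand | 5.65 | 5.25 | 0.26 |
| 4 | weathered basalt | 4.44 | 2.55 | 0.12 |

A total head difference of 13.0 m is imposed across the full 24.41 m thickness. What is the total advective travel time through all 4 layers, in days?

With flow normal to the layers, continuity requires the same specific discharge q through every layer.
Σ(b_i/K_i) = 10.2/32.9 + 4.12/1.33 + 5.65/5.25 + 4.44/2.55 = 6.225 d.
q = Δh / Σ(b_i/K_i) = 13.0 / 6.225 = 2.088 m/day.
In each layer the seepage velocity is v_i = q/n_i, so the layer transit time is t_i = b_i·n_i / q:
  layer 1 (coarse sand): t_1 = 10.2 × 0.21 / 2.088 = 1.026 d
  layer 2 (silty sand): t_2 = 4.12 × 0.17 / 2.088 = 0.3354 d
  layer 3 (medium sand): t_3 = 5.65 × 0.26 / 2.088 = 0.7034 d
  layer 4 (weathered basalt): t_4 = 4.44 × 0.12 / 2.088 = 0.2551 d
Total t = Σ t_i = 2.320 days.

2.32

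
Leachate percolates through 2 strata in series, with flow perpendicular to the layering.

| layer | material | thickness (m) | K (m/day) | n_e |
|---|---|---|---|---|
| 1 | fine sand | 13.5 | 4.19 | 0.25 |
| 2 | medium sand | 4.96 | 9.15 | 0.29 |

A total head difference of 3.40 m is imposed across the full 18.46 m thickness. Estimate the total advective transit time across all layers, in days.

5.33

With flow normal to the layers, continuity requires the same specific discharge q through every layer.
Σ(b_i/K_i) = 13.5/4.19 + 4.96/9.15 = 3.764 d.
q = Δh / Σ(b_i/K_i) = 3.40 / 3.764 = 0.9033 m/day.
In each layer the seepage velocity is v_i = q/n_i, so the layer transit time is t_i = b_i·n_i / q:
  layer 1 (fine sand): t_1 = 13.5 × 0.25 / 0.9033 = 3.736 d
  layer 2 (medium sand): t_2 = 4.96 × 0.29 / 0.9033 = 1.592 d
Total t = Σ t_i = 5.329 days.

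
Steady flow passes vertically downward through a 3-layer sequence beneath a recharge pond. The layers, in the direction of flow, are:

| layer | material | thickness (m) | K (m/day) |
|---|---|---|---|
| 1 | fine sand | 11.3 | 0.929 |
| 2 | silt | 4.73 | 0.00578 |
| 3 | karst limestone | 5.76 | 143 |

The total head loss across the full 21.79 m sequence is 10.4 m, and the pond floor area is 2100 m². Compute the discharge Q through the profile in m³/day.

Flow is perpendicular to layering, so the layers act in series and the equivalent K is the thickness-weighted harmonic mean.
Total thickness L = 11.3 + 4.73 + 5.76 = 21.79 m.
Σ(b_i/K_i) = 11.3/0.929 + 4.73/0.00578 + 5.76/143 = 830.5 d.
K_eq = L / Σ(b_i/K_i) = 21.79 / 830.5 = 0.02624 m/day.
Q = K_eq · A · (Δh/L) = 0.02624 × 2100 × (10.4/21.79) = 26.30 m³/day.

26.3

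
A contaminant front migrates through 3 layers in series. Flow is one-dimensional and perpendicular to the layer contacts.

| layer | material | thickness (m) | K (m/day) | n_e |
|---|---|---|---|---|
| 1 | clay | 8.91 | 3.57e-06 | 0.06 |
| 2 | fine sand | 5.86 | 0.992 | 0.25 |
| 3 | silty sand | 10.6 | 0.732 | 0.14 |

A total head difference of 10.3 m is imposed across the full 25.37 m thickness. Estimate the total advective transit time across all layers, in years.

2310

With flow normal to the layers, continuity requires the same specific discharge q through every layer.
Σ(b_i/K_i) = 8.91/3.57e-06 + 5.86/0.992 + 10.6/0.732 = 2.496e+06 d.
q = Δh / Σ(b_i/K_i) = 10.3 / 2.496e+06 = 4.127e-06 m/day.
In each layer the seepage velocity is v_i = q/n_i, so the layer transit time is t_i = b_i·n_i / q:
  layer 1 (clay): t_1 = 8.91 × 0.06 / 4.127e-06 = 1.295e+05 d
  layer 2 (fine sand): t_2 = 5.86 × 0.25 / 4.127e-06 = 3.550e+05 d
  layer 3 (silty sand): t_3 = 10.6 × 0.14 / 4.127e-06 = 3.596e+05 d
Total t = Σ t_i = 8.441e+05 days = 2311 years.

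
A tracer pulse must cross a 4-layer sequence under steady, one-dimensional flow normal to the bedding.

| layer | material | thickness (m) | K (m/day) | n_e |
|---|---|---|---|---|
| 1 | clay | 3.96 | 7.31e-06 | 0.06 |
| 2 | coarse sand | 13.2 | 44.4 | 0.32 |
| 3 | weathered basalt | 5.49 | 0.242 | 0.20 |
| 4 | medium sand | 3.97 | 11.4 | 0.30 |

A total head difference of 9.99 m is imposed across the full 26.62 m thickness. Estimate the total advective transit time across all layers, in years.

1000

With flow normal to the layers, continuity requires the same specific discharge q through every layer.
Σ(b_i/K_i) = 3.96/7.31e-06 + 13.2/44.4 + 5.49/0.242 + 3.97/11.4 = 5.417e+05 d.
q = Δh / Σ(b_i/K_i) = 9.99 / 5.417e+05 = 1.844e-05 m/day.
In each layer the seepage velocity is v_i = q/n_i, so the layer transit time is t_i = b_i·n_i / q:
  layer 1 (clay): t_1 = 3.96 × 0.06 / 1.844e-05 = 12885 d
  layer 2 (coarse sand): t_2 = 13.2 × 0.32 / 1.844e-05 = 2.291e+05 d
  layer 3 (weathered basalt): t_3 = 5.49 × 0.20 / 1.844e-05 = 59543 d
  layer 4 (medium sand): t_4 = 3.97 × 0.30 / 1.844e-05 = 64587 d
Total t = Σ t_i = 3.661e+05 days = 1002 years.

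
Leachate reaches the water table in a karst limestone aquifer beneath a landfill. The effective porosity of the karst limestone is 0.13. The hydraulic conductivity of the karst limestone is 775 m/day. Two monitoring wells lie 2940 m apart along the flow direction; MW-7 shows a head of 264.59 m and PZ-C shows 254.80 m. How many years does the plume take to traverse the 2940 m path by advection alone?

0.405

Hydraulic gradient i = (264.59 − 254.80) / 2940 = 9.79 / 2940 = 0.003330.
Darcy flux q = K · i = 775.0 × 0.003330 = 2.581 m/day.
Seepage velocity v = q / n_e = 2.581 / 0.13 = 19.85 m/day.
Travel time t = L / v = 2940 / 19.85 = 148.1 days = 0.4055 years.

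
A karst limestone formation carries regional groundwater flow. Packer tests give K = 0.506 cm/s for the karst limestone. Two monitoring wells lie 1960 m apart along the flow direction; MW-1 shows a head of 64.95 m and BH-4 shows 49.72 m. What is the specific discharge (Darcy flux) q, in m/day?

3.40

Convert K: 0.506 cm/s × 864 = 437.2 m/day.
Hydraulic gradient i = (64.95 − 49.72) / 1960 = 15.23 / 1960 = 0.007770.
Specific discharge q = K · i = 437.2 × 0.007770 = 3.397 m/day.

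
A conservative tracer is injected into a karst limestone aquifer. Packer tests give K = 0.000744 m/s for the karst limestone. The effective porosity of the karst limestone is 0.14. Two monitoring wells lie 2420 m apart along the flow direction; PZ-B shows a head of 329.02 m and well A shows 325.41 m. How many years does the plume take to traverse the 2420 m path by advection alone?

9.67

Convert K: 0.000744 m/s × 86400 = 64.28 m/day.
Hydraulic gradient i = (329.02 − 325.41) / 2420 = 3.61 / 2420 = 0.001492.
Darcy flux q = K · i = 64.28 × 0.001492 = 0.09589 m/day.
Seepage velocity v = q / n_e = 0.09589 / 0.14 = 0.6849 m/day.
Travel time t = L / v = 2420 / 0.6849 = 3533 days = 9.673 years.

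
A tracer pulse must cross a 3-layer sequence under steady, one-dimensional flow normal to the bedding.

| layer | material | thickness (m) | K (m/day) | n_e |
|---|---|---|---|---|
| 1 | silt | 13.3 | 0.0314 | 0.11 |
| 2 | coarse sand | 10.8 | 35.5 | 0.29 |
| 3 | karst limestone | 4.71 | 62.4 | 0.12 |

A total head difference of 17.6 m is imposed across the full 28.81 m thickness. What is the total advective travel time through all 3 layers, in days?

124

With flow normal to the layers, continuity requires the same specific discharge q through every layer.
Σ(b_i/K_i) = 13.3/0.0314 + 10.8/35.5 + 4.71/62.4 = 423.9 d.
q = Δh / Σ(b_i/K_i) = 17.6 / 423.9 = 0.04151 m/day.
In each layer the seepage velocity is v_i = q/n_i, so the layer transit time is t_i = b_i·n_i / q:
  layer 1 (silt): t_1 = 13.3 × 0.11 / 0.04151 = 35.24 d
  layer 2 (coarse sand): t_2 = 10.8 × 0.29 / 0.04151 = 75.44 d
  layer 3 (karst limestone): t_3 = 4.71 × 0.12 / 0.04151 = 13.61 d
Total t = Σ t_i = 124.3 days.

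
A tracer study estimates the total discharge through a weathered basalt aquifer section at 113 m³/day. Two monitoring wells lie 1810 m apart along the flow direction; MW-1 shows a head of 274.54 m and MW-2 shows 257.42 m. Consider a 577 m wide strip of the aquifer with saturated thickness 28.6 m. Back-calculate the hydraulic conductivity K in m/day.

0.724

Cross-sectional area A = 577 × 28.6 = 16502 m².
Hydraulic gradient i = (274.54 − 257.42) / 1810 = 17.12 / 1810 = 0.009459.
From Q = K·A·i, K = Q / (A·i) = 113 / (16502 × 0.009459) = 0.7240 m/day.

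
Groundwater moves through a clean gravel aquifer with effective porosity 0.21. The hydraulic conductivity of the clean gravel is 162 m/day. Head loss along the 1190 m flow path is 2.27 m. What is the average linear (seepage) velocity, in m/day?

1.47

Hydraulic gradient i = Δh / L = 2.27 / 1190 = 0.001908.
Darcy flux q = K · i = 162.0 × 0.001908 = 0.3090 m/day.
Seepage velocity v = q / n_e = 0.3090 / 0.21 = 1.472 m/day.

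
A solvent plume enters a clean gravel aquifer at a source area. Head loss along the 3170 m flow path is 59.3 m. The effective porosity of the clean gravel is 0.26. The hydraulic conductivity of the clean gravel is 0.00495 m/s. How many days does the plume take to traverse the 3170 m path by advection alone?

103

Convert K: 0.00495 m/s × 86400 = 427.7 m/day.
Hydraulic gradient i = Δh / L = 59.3 / 3170 = 0.01871.
Darcy flux q = K · i = 427.7 × 0.01871 = 8.000 m/day.
Seepage velocity v = q / n_e = 8.000 / 0.26 = 30.77 m/day.
Travel time t = L / v = 3170 / 30.77 = 103.0 days.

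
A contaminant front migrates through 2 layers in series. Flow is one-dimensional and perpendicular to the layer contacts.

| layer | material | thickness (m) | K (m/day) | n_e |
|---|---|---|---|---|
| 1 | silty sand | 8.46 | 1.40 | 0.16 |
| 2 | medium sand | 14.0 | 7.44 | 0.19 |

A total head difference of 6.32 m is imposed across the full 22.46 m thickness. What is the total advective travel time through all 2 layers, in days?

5.03

With flow normal to the layers, continuity requires the same specific discharge q through every layer.
Σ(b_i/K_i) = 8.46/1.40 + 14.0/7.44 = 7.925 d.
q = Δh / Σ(b_i/K_i) = 6.32 / 7.925 = 0.7975 m/day.
In each layer the seepage velocity is v_i = q/n_i, so the layer transit time is t_i = b_i·n_i / q:
  layer 1 (silty sand): t_1 = 8.46 × 0.16 / 0.7975 = 1.697 d
  layer 2 (medium sand): t_2 = 14.0 × 0.19 / 0.7975 = 3.335 d
Total t = Σ t_i = 5.033 days.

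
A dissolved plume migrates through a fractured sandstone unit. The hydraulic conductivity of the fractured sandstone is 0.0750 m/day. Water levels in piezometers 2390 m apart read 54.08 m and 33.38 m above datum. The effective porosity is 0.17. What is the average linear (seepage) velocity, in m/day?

0.00382

Hydraulic gradient i = (54.08 − 33.38) / 2390 = 20.7 / 2390 = 0.008661.
Darcy flux q = K · i = 0.07500 × 0.008661 = 0.0006496 m/day.
Seepage velocity v = q / n_e = 0.0006496 / 0.17 = 0.003821 m/day.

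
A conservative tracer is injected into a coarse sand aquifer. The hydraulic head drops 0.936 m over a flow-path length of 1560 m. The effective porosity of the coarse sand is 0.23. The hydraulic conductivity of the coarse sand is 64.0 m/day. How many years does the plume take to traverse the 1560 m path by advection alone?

25.6

Hydraulic gradient i = Δh / L = 0.936 / 1560 = 0.0006000.
Darcy flux q = K · i = 64.00 × 0.0006000 = 0.03840 m/day.
Seepage velocity v = q / n_e = 0.03840 / 0.23 = 0.1670 m/day.
Travel time t = L / v = 1560 / 0.1670 = 9344 days = 25.58 years.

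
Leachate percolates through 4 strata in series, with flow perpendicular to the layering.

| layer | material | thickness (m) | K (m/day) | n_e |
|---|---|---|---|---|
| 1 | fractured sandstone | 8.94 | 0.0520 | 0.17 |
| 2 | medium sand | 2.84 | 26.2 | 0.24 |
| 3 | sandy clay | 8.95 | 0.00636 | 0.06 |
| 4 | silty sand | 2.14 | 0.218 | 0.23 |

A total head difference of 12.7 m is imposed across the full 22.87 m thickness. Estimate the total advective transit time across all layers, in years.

1.11

With flow normal to the layers, continuity requires the same specific discharge q through every layer.
Σ(b_i/K_i) = 8.94/0.0520 + 2.84/26.2 + 8.95/0.00636 + 2.14/0.218 = 1589 d.
q = Δh / Σ(b_i/K_i) = 12.7 / 1589 = 0.007992 m/day.
In each layer the seepage velocity is v_i = q/n_i, so the layer transit time is t_i = b_i·n_i / q:
  layer 1 (fractured sandstone): t_1 = 8.94 × 0.17 / 0.007992 = 190.2 d
  layer 2 (medium sand): t_2 = 2.84 × 0.24 / 0.007992 = 85.28 d
  layer 3 (sandy clay): t_3 = 8.95 × 0.06 / 0.007992 = 67.19 d
  layer 4 (silty sand): t_4 = 2.14 × 0.23 / 0.007992 = 61.59 d
Total t = Σ t_i = 404.2 days = 1.107 years.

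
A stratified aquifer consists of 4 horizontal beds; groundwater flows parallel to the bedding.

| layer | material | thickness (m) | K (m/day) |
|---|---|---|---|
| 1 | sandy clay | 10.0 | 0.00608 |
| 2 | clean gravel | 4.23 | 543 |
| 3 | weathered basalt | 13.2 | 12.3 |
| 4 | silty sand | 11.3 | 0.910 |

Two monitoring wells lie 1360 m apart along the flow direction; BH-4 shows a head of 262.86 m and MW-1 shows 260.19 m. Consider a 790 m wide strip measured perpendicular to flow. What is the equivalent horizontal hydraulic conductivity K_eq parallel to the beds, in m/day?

Flow is parallel to layering, so each bed carries its own Darcy discharge and the transmissivities add.
Σ(K_i·b_i) = 0.00608×10.0 + 543×4.23 + 12.3×13.2 + 0.910×11.3 = 2470 m²/day.
Total thickness b = 38.73 m, so K_eq = Σ(K_i·b_i)/b = 63.76 m/day.

63.8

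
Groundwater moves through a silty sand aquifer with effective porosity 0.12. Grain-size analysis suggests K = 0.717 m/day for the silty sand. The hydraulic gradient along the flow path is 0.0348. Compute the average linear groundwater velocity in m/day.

Hydraulic gradient i = 0.0348.
Darcy flux q = K · i = 0.7170 × 0.03480 = 0.02495 m/day.
Seepage velocity v = q / n_e = 0.02495 / 0.12 = 0.2079 m/day.

0.208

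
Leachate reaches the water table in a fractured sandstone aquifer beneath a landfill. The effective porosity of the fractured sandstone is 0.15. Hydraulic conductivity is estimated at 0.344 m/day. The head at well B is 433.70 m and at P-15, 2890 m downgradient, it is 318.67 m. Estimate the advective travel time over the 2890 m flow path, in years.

Hydraulic gradient i = (433.70 − 318.67) / 2890 = 115.03 / 2890 = 0.03980.
Darcy flux q = K · i = 0.3440 × 0.03980 = 0.01369 m/day.
Seepage velocity v = q / n_e = 0.01369 / 0.15 = 0.09128 m/day.
Travel time t = L / v = 2890 / 0.09128 = 31660 days = 86.68 years.

86.7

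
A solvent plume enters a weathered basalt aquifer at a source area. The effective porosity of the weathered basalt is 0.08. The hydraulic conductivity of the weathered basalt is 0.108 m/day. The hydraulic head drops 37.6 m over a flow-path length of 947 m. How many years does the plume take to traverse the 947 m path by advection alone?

Hydraulic gradient i = Δh / L = 37.6 / 947 = 0.03970.
Darcy flux q = K · i = 0.1080 × 0.03970 = 0.004288 m/day.
Seepage velocity v = q / n_e = 0.004288 / 0.08 = 0.05360 m/day.
Travel time t = L / v = 947 / 0.05360 = 17668 days = 48.37 years.

48.4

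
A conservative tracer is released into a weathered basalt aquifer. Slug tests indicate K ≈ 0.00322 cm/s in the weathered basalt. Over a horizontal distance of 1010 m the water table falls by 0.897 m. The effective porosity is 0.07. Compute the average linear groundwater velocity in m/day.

0.0353

Convert K: 0.00322 cm/s × 864 = 2.782 m/day.
Hydraulic gradient i = Δh / L = 0.897 / 1010 = 0.0008881.
Darcy flux q = K · i = 2.782 × 0.0008881 = 0.002471 m/day.
Seepage velocity v = q / n_e = 0.002471 / 0.07 = 0.03530 m/day.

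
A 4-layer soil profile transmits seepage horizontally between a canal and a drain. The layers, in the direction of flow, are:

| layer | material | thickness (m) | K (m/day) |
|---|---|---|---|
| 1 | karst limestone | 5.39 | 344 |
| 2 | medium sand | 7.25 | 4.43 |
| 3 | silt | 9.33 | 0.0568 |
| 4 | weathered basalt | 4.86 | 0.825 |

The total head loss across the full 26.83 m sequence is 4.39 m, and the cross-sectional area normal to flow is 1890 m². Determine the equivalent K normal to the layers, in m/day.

0.156

Flow is perpendicular to layering, so the layers act in series and the equivalent K is the thickness-weighted harmonic mean.
Total thickness L = 5.39 + 7.25 + 9.33 + 4.86 = 26.83 m.
Σ(b_i/K_i) = 5.39/344 + 7.25/4.43 + 9.33/0.0568 + 4.86/0.825 = 171.8 d.
K_eq = L / Σ(b_i/K_i) = 26.83 / 171.8 = 0.1562 m/day.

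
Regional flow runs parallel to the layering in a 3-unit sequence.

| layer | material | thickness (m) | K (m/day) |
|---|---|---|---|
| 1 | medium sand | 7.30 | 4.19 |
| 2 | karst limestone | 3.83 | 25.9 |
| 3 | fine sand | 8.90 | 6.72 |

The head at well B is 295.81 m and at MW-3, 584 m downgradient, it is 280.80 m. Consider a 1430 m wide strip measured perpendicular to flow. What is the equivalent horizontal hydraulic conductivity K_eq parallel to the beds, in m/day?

9.47

Flow is parallel to layering, so each bed carries its own Darcy discharge and the transmissivities add.
Σ(K_i·b_i) = 4.19×7.30 + 25.9×3.83 + 6.72×8.90 = 189.6 m²/day.
Total thickness b = 20.03 m, so K_eq = Σ(K_i·b_i)/b = 9.465 m/day.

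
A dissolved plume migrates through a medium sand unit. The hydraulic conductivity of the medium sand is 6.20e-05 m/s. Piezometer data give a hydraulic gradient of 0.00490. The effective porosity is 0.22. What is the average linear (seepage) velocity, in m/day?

0.119

Convert K: 6.20e-05 m/s × 86400 = 5.357 m/day.
Hydraulic gradient i = 0.00490.
Darcy flux q = K · i = 5.357 × 0.004900 = 0.02625 m/day.
Seepage velocity v = q / n_e = 0.02625 / 0.22 = 0.1193 m/day.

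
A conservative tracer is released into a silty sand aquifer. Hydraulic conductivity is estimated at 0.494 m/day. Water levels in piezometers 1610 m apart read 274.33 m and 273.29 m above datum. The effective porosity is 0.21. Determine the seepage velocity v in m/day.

Hydraulic gradient i = (274.33 − 273.29) / 1610 = 1.04 / 1610 = 0.0006460.
Darcy flux q = K · i = 0.4940 × 0.0006460 = 0.0003191 m/day.
Seepage velocity v = q / n_e = 0.0003191 / 0.21 = 0.001520 m/day.

0.00152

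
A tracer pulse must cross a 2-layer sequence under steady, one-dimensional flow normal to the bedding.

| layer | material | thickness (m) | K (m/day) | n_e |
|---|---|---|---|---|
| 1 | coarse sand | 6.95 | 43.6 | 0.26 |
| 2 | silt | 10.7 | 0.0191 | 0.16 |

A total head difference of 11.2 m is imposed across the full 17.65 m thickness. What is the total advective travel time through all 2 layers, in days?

With flow normal to the layers, continuity requires the same specific discharge q through every layer.
Σ(b_i/K_i) = 6.95/43.6 + 10.7/0.0191 = 560.4 d.
q = Δh / Σ(b_i/K_i) = 11.2 / 560.4 = 0.01999 m/day.
In each layer the seepage velocity is v_i = q/n_i, so the layer transit time is t_i = b_i·n_i / q:
  layer 1 (coarse sand): t_1 = 6.95 × 0.26 / 0.01999 = 90.41 d
  layer 2 (silt): t_2 = 10.7 × 0.16 / 0.01999 = 85.66 d
Total t = Σ t_i = 176.1 days.

176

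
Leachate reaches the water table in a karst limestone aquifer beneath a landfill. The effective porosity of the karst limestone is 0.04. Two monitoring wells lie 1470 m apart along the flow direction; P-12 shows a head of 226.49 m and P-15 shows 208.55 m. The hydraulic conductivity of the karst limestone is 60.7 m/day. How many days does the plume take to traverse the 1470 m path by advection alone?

Hydraulic gradient i = (226.49 − 208.55) / 1470 = 17.94 / 1470 = 0.01220.
Darcy flux q = K · i = 60.70 × 0.01220 = 0.7408 m/day.
Seepage velocity v = q / n_e = 0.7408 / 0.04 = 18.52 m/day.
Travel time t = L / v = 1470 / 18.52 = 79.37 days.

79.4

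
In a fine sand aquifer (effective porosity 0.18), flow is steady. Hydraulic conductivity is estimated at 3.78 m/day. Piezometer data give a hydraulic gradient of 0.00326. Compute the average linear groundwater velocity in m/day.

0.0685

Hydraulic gradient i = 0.00326.
Darcy flux q = K · i = 3.780 × 0.003260 = 0.01232 m/day.
Seepage velocity v = q / n_e = 0.01232 / 0.18 = 0.06846 m/day.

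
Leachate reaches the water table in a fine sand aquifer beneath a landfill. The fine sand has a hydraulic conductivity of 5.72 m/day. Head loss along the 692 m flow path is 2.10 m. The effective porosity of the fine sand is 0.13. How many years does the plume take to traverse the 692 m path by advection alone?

Hydraulic gradient i = Δh / L = 2.10 / 692 = 0.003035.
Darcy flux q = K · i = 5.720 × 0.003035 = 0.01736 m/day.
Seepage velocity v = q / n_e = 0.01736 / 0.13 = 0.1335 m/day.
Travel time t = L / v = 692 / 0.1335 = 5183 days = 14.19 years.

14.2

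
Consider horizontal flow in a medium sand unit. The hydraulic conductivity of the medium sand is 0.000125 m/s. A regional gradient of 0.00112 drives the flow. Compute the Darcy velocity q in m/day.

Convert K: 0.000125 m/s × 86400 = 10.80 m/day.
Hydraulic gradient i = 0.00112.
Specific discharge q = K · i = 10.80 × 0.001120 = 0.01210 m/day.

0.0121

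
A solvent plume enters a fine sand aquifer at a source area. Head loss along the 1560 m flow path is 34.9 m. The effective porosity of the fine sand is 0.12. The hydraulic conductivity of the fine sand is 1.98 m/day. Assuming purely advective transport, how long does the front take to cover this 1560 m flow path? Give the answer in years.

Hydraulic gradient i = Δh / L = 34.9 / 1560 = 0.02237.
Darcy flux q = K · i = 1.980 × 0.02237 = 0.04430 m/day.
Seepage velocity v = q / n_e = 0.04430 / 0.12 = 0.3691 m/day.
Travel time t = L / v = 1560 / 0.3691 = 4226 days = 11.57 years.

11.6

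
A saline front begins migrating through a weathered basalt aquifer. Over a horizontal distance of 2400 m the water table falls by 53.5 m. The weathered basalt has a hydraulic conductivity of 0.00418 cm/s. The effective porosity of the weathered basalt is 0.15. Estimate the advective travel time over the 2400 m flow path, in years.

Convert K: 0.00418 cm/s × 864 = 3.612 m/day.
Hydraulic gradient i = Δh / L = 53.5 / 2400 = 0.02229.
Darcy flux q = K · i = 3.612 × 0.02229 = 0.08051 m/day.
Seepage velocity v = q / n_e = 0.08051 / 0.15 = 0.5367 m/day.
Travel time t = L / v = 2400 / 0.5367 = 4472 days = 12.24 years.

12.2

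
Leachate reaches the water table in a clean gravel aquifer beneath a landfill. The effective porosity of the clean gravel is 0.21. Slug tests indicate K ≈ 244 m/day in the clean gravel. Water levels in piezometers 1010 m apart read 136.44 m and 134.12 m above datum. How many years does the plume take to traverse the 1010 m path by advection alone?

Hydraulic gradient i = (136.44 − 134.12) / 1010 = 2.32 / 1010 = 0.002297.
Darcy flux q = K · i = 244.0 × 0.002297 = 0.5605 m/day.
Seepage velocity v = q / n_e = 0.5605 / 0.21 = 2.669 m/day.
Travel time t = L / v = 1010 / 2.669 = 378.4 days = 1.036 years.

1.04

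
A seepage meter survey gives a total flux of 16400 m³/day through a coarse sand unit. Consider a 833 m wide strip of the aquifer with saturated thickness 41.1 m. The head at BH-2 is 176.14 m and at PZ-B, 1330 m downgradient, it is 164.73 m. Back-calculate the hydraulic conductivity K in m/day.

55.8

Cross-sectional area A = 833 × 41.1 = 34236 m².
Hydraulic gradient i = (176.14 − 164.73) / 1330 = 11.41 / 1330 = 0.008579.
From Q = K·A·i, K = Q / (A·i) = 16400 / (34236 × 0.008579) = 55.84 m/day.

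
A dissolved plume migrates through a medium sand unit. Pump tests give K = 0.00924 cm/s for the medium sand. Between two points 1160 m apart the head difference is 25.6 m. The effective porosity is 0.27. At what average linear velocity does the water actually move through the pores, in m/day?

Convert K: 0.00924 cm/s × 864 = 7.983 m/day.
Hydraulic gradient i = Δh / L = 25.6 / 1160 = 0.02207.
Darcy flux q = K · i = 7.983 × 0.02207 = 0.1762 m/day.
Seepage velocity v = q / n_e = 0.1762 / 0.27 = 0.6525 m/day.

0.653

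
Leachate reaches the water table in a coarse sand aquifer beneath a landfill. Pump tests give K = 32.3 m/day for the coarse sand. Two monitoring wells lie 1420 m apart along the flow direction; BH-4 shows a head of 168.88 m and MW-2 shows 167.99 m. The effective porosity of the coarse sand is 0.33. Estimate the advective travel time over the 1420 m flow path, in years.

63.4

Hydraulic gradient i = (168.88 − 167.99) / 1420 = 0.89 / 1420 = 0.0006268.
Darcy flux q = K · i = 32.30 × 0.0006268 = 0.02024 m/day.
Seepage velocity v = q / n_e = 0.02024 / 0.33 = 0.06135 m/day.
Travel time t = L / v = 1420 / 0.06135 = 23147 days = 63.37 years.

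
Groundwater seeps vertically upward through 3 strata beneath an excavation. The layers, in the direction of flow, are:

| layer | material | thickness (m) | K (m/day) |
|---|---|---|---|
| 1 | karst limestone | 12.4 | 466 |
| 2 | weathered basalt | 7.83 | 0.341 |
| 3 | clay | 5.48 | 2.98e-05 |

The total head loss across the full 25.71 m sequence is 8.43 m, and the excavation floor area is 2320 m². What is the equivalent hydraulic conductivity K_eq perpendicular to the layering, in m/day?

Flow is perpendicular to layering, so the layers act in series and the equivalent K is the thickness-weighted harmonic mean.
Total thickness L = 12.4 + 7.83 + 5.48 = 25.71 m.
Σ(b_i/K_i) = 12.4/466 + 7.83/0.341 + 5.48/2.98e-05 = 1.839e+05 d.
K_eq = L / Σ(b_i/K_i) = 25.71 / 1.839e+05 = 0.0001398 m/day.

0.000140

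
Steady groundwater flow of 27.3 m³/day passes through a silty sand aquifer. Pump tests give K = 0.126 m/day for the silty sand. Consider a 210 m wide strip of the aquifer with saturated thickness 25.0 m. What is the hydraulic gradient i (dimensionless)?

Cross-sectional area A = 210 × 25.0 = 5250 m².
From Q = K·A·i, i = Q / (K·A) = 27.3 / (0.1260 × 5250) = 0.04127.

0.0413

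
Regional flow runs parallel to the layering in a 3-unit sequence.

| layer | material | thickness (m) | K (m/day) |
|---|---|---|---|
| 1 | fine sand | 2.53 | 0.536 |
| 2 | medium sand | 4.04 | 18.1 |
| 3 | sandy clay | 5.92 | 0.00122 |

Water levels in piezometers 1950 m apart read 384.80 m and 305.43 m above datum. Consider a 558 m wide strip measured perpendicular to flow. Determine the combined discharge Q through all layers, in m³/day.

Flow is parallel to layering, so each bed carries its own Darcy discharge and the transmissivities add.
Σ(K_i·b_i) = 0.536×2.53 + 18.1×4.04 + 0.00122×5.92 = 74.49 m²/day.
Hydraulic gradient i = (384.80 − 305.43) / 1950 = 79.37 / 1950 = 0.04070.
Q = Σ(K_i·b_i) · W · i = 74.49 × 558 × 0.04070 = 1692 m³/day.

1690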